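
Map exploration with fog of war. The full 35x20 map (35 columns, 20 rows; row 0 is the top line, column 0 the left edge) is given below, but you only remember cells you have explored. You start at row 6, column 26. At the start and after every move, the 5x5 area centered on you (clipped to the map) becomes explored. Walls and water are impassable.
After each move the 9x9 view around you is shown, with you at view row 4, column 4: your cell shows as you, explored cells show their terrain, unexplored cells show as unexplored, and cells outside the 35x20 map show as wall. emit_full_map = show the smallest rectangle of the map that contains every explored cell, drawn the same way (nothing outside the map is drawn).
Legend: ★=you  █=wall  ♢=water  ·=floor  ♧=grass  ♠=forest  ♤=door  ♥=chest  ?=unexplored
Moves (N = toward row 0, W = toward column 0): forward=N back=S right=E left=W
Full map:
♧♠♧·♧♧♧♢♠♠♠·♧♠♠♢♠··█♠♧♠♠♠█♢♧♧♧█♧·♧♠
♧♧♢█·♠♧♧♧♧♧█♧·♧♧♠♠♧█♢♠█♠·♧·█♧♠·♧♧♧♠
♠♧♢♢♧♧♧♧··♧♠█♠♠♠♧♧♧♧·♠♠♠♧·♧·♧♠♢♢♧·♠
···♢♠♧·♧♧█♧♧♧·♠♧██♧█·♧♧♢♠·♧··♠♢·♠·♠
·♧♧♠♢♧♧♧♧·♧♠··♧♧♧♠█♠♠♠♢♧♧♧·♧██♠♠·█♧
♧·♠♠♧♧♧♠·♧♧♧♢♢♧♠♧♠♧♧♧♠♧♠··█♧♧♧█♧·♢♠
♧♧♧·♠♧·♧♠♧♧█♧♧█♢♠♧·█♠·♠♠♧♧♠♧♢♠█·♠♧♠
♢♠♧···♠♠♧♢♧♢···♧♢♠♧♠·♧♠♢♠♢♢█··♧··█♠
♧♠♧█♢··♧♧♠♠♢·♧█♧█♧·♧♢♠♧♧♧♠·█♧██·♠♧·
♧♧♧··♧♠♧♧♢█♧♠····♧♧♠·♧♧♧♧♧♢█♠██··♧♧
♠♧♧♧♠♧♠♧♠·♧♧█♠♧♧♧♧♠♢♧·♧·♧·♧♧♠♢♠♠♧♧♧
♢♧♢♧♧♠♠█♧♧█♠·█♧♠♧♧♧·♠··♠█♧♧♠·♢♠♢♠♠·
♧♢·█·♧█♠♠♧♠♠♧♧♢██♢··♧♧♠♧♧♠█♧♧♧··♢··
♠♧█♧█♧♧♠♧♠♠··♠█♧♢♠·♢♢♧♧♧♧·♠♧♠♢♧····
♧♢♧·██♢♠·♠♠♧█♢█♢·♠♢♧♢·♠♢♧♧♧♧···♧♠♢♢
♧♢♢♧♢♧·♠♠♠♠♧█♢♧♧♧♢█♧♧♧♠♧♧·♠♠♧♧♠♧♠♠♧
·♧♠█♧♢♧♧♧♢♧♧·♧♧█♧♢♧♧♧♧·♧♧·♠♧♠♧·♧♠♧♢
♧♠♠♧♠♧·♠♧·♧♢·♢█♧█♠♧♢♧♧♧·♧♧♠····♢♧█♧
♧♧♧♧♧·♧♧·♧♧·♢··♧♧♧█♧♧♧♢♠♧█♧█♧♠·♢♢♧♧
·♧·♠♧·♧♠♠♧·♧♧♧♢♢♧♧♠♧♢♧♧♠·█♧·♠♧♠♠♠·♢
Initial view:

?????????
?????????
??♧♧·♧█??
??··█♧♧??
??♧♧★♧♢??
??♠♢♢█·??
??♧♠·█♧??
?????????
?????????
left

?????????
?????????
??♧♧♧·♧█?
??♠··█♧♧?
??♠♧★♠♧♢?
??♢♠♢♢█·?
??♧♧♠·█♧?
?????????
?????????

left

?????????
?????????
??♢♧♧♧·♧█
??♧♠··█♧♧
??♠♠★♧♠♧♢
??♠♢♠♢♢█·
??♧♧♧♠·█♧
?????????
?????????

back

?????????
??♢♧♧♧·♧█
??♧♠··█♧♧
??♠♠♧♧♠♧♢
??♠♢★♢♢█·
??♧♧♧♠·█♧
??♧♧♧♧♢??
?????????
?????????

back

??♢♧♧♧·♧█
??♧♠··█♧♧
??♠♠♧♧♠♧♢
??♠♢♠♢♢█·
??♧♧★♠·█♧
??♧♧♧♧♢??
??♧·♧·♧??
?????????
?????????

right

?♢♧♧♧·♧█?
?♧♠··█♧♧?
?♠♠♧♧♠♧♢?
?♠♢♠♢♢█·?
?♧♧♧★·█♧?
?♧♧♧♧♢█??
?♧·♧·♧♧??
?????????
?????????

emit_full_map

♢♧♧♧·♧█
♧♠··█♧♧
♠♠♧♧♠♧♢
♠♢♠♢♢█·
♧♧♧★·█♧
♧♧♧♧♢█?
♧·♧·♧♧?

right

♢♧♧♧·♧█??
♧♠··█♧♧??
♠♠♧♧♠♧♢??
♠♢♠♢♢█·??
♧♧♧♠★█♧??
♧♧♧♧♢█♠??
♧·♧·♧♧♠??
?????????
?????????

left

?♢♧♧♧·♧█?
?♧♠··█♧♧?
?♠♠♧♧♠♧♢?
?♠♢♠♢♢█·?
?♧♧♧★·█♧?
?♧♧♧♧♢█♠?
?♧·♧·♧♧♠?
?????????
?????????

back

?♧♠··█♧♧?
?♠♠♧♧♠♧♢?
?♠♢♠♢♢█·?
?♧♧♧♠·█♧?
?♧♧♧★♢█♠?
?♧·♧·♧♧♠?
??♠█♧♧♠??
?????????
?????????

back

?♠♠♧♧♠♧♢?
?♠♢♠♢♢█·?
?♧♧♧♠·█♧?
?♧♧♧♧♢█♠?
?♧·♧★♧♧♠?
??♠█♧♧♠??
??♧♧♠█♧??
?????????
?????????

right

♠♠♧♧♠♧♢??
♠♢♠♢♢█·??
♧♧♧♠·█♧??
♧♧♧♧♢█♠??
♧·♧·★♧♠??
?♠█♧♧♠·??
?♧♧♠█♧♧??
?????????
?????????

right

♠♧♧♠♧♢???
♢♠♢♢█·???
♧♧♠·█♧█??
♧♧♧♢█♠█??
·♧·♧★♠♢??
♠█♧♧♠·♢??
♧♧♠█♧♧♧??
?????????
?????????

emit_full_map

♢♧♧♧·♧█?
♧♠··█♧♧?
♠♠♧♧♠♧♢?
♠♢♠♢♢█·?
♧♧♧♠·█♧█
♧♧♧♧♢█♠█
♧·♧·♧★♠♢
?♠█♧♧♠·♢
?♧♧♠█♧♧♧

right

♧♧♠♧♢????
♠♢♢█·????
♧♠·█♧██??
♧♧♢█♠██??
♧·♧♧★♢♠??
█♧♧♠·♢♠??
♧♠█♧♧♧·??
?????????
?????????

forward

··█♧♧????
♧♧♠♧♢????
♠♢♢█··♧??
♧♠·█♧██??
♧♧♢█★██??
♧·♧♧♠♢♠??
█♧♧♠·♢♠??
♧♠█♧♧♧·??
?????????

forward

♧♧·♧█????
··█♧♧????
♧♧♠♧♢♠█??
♠♢♢█··♧??
♧♠·█★██??
♧♧♢█♠██??
♧·♧♧♠♢♠??
█♧♧♠·♢♠??
♧♠█♧♧♧·??

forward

?????????
♧♧·♧█????
··█♧♧♧█??
♧♧♠♧♢♠█??
♠♢♢█★·♧??
♧♠·█♧██??
♧♧♢█♠██??
♧·♧♧♠♢♠??
█♧♧♠·♢♠??

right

?????????
♧·♧█?????
·█♧♧♧█♧??
♧♠♧♢♠█·??
♢♢█·★♧·??
♠·█♧██·??
♧♢█♠██·??
·♧♧♠♢♠???
♧♧♠·♢♠???

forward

?????????
?????????
♧·♧██♠♠??
·█♧♧♧█♧??
♧♠♧♢★█·??
♢♢█··♧·??
♠·█♧██·??
♧♢█♠██·??
·♧♧♠♢♠???

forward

?????????
?????????
??··♠♢·??
♧·♧██♠♠??
·█♧♧★█♧??
♧♠♧♢♠█·??
♢♢█··♧·??
♠·█♧██·??
♧♢█♠██·??

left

?????????
?????????
??♧··♠♢·?
♧♧·♧██♠♠?
··█♧★♧█♧?
♧♧♠♧♢♠█·?
♠♢♢█··♧·?
♧♠·█♧██·?
♧♧♢█♠██·?

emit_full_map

????♧··♠♢·
♢♧♧♧·♧██♠♠
♧♠··█♧★♧█♧
♠♠♧♧♠♧♢♠█·
♠♢♠♢♢█··♧·
♧♧♧♠·█♧██·
♧♧♧♧♢█♠██·
♧·♧·♧♧♠♢♠?
?♠█♧♧♠·♢♠?
?♧♧♠█♧♧♧·?

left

?????????
?????????
??·♧··♠♢·
♧♧♧·♧██♠♠
♠··█★♧♧█♧
♠♧♧♠♧♢♠█·
♢♠♢♢█··♧·
♧♧♠·█♧██·
♧♧♧♢█♠██·

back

?????????
??·♧··♠♢·
♧♧♧·♧██♠♠
♠··█♧♧♧█♧
♠♧♧♠★♢♠█·
♢♠♢♢█··♧·
♧♧♠·█♧██·
♧♧♧♢█♠██·
·♧·♧♧♠♢♠?

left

?????????
???·♧··♠♢
♢♧♧♧·♧██♠
♧♠··█♧♧♧█
♠♠♧♧★♧♢♠█
♠♢♠♢♢█··♧
♧♧♧♠·█♧██
♧♧♧♧♢█♠██
♧·♧·♧♧♠♢♠

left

?????????
????·♧··♠
?♢♧♧♧·♧██
?♧♠··█♧♧♧
?♠♠♧★♠♧♢♠
?♠♢♠♢♢█··
?♧♧♧♠·█♧█
?♧♧♧♧♢█♠█
?♧·♧·♧♧♠♢

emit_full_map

???·♧··♠♢·
♢♧♧♧·♧██♠♠
♧♠··█♧♧♧█♧
♠♠♧★♠♧♢♠█·
♠♢♠♢♢█··♧·
♧♧♧♠·█♧██·
♧♧♧♧♢█♠██·
♧·♧·♧♧♠♢♠?
?♠█♧♧♠·♢♠?
?♧♧♠█♧♧♧·?

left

?????????
?????·♧··
??♢♧♧♧·♧█
??♧♠··█♧♧
??♠♠★♧♠♧♢
??♠♢♠♢♢█·
??♧♧♧♠·█♧
??♧♧♧♧♢█♠
??♧·♧·♧♧♠

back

?????·♧··
??♢♧♧♧·♧█
??♧♠··█♧♧
??♠♠♧♧♠♧♢
??♠♢★♢♢█·
??♧♧♧♠·█♧
??♧♧♧♧♢█♠
??♧·♧·♧♧♠
???♠█♧♧♠·

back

??♢♧♧♧·♧█
??♧♠··█♧♧
??♠♠♧♧♠♧♢
??♠♢♠♢♢█·
??♧♧★♠·█♧
??♧♧♧♧♢█♠
??♧·♧·♧♧♠
???♠█♧♧♠·
???♧♧♠█♧♧

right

?♢♧♧♧·♧██
?♧♠··█♧♧♧
?♠♠♧♧♠♧♢♠
?♠♢♠♢♢█··
?♧♧♧★·█♧█
?♧♧♧♧♢█♠█
?♧·♧·♧♧♠♢
??♠█♧♧♠·♢
??♧♧♠█♧♧♧

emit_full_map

???·♧··♠♢·
♢♧♧♧·♧██♠♠
♧♠··█♧♧♧█♧
♠♠♧♧♠♧♢♠█·
♠♢♠♢♢█··♧·
♧♧♧★·█♧██·
♧♧♧♧♢█♠██·
♧·♧·♧♧♠♢♠?
?♠█♧♧♠·♢♠?
?♧♧♠█♧♧♧·?

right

♢♧♧♧·♧██♠
♧♠··█♧♧♧█
♠♠♧♧♠♧♢♠█
♠♢♠♢♢█··♧
♧♧♧♠★█♧██
♧♧♧♧♢█♠██
♧·♧·♧♧♠♢♠
?♠█♧♧♠·♢♠
?♧♧♠█♧♧♧·

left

?♢♧♧♧·♧██
?♧♠··█♧♧♧
?♠♠♧♧♠♧♢♠
?♠♢♠♢♢█··
?♧♧♧★·█♧█
?♧♧♧♧♢█♠█
?♧·♧·♧♧♠♢
??♠█♧♧♠·♢
??♧♧♠█♧♧♧

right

♢♧♧♧·♧██♠
♧♠··█♧♧♧█
♠♠♧♧♠♧♢♠█
♠♢♠♢♢█··♧
♧♧♧♠★█♧██
♧♧♧♧♢█♠██
♧·♧·♧♧♠♢♠
?♠█♧♧♠·♢♠
?♧♧♠█♧♧♧·


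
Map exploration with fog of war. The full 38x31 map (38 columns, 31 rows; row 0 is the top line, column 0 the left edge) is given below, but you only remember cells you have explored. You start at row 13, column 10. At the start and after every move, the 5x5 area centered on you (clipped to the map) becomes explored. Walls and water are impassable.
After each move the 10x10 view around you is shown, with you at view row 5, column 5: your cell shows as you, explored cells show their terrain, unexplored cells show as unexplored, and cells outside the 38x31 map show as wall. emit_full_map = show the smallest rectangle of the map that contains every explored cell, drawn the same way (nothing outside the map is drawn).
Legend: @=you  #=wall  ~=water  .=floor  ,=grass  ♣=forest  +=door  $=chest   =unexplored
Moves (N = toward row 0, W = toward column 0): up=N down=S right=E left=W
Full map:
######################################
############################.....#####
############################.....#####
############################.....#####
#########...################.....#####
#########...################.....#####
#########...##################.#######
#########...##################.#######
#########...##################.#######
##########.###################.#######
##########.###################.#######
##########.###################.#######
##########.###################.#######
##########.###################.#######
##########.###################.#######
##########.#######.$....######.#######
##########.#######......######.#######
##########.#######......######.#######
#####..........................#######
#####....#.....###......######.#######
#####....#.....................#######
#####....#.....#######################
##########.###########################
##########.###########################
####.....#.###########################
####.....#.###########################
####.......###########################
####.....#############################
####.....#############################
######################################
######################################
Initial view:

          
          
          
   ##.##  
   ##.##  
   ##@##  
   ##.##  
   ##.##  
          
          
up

          
          
          
   ##.##  
   ##.##  
   ##@##  
   ##.##  
   ##.##  
   ##.##  
          

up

          
          
          
   ##.##  
   ##.##  
   ##@##  
   ##.##  
   ##.##  
   ##.##  
   ##.##  

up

          
          
          
   #...#  
   ##.##  
   ##@##  
   ##.##  
   ##.##  
   ##.##  
   ##.##  

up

          
          
          
   #...#  
   #...#  
   ##@##  
   ##.##  
   ##.##  
   ##.##  
   ##.##  

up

          
          
          
   #...#  
   #...#  
   #.@.#  
   ##.##  
   ##.##  
   ##.##  
   ##.##  

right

          
          
          
  #...##  
  #...##  
  #..@##  
  ##.###  
  ##.###  
  ##.##   
  ##.##   

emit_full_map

#...##
#...##
#..@##
##.###
##.###
##.## 
##.## 
##.## 
##.## 
##.## 

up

          
          
          
   ...##  
  #...##  
  #..@##  
  #...##  
  ##.###  
  ##.###  
  ##.##   

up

          
          
          
   ...##  
   ...##  
  #..@##  
  #...##  
  #...##  
  ##.###  
  ##.###  

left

          
          
          
   #...## 
   #...## 
   #.@.## 
   #...## 
   #...## 
   ##.### 
   ##.### 

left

          
          
          
   ##...##
   ##...##
   ##@..##
   ##...##
   ##...##
    ##.###
    ##.###

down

          
          
   ##...##
   ##...##
   ##...##
   ##@..##
   ##...##
   ###.###
    ##.###
    ##.## 

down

          
   ##...##
   ##...##
   ##...##
   ##...##
   ##@..##
   ###.###
   ###.###
    ##.## 
    ##.## 

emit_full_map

##...##
##...##
##...##
##...##
##@..##
###.###
###.###
 ##.## 
 ##.## 
 ##.## 
 ##.## 
 ##.## 

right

          
  ##...## 
  ##...## 
  ##...## 
  ##...## 
  ##.@.## 
  ###.### 
  ###.### 
   ##.##  
   ##.##  

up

          
          
  ##...## 
  ##...## 
  ##...## 
  ##.@.## 
  ##...## 
  ###.### 
  ###.### 
   ##.##  

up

          
          
          
  ##...## 
  ##...## 
  ##.@.## 
  ##...## 
  ##...## 
  ###.### 
  ###.### 

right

          
          
          
 ##...##  
 ##...##  
 ##..@##  
 ##...##  
 ##...##  
 ###.###  
 ###.###  

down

          
          
 ##...##  
 ##...##  
 ##...##  
 ##..@##  
 ##...##  
 ###.###  
 ###.###  
  ##.##   

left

          
          
  ##...## 
  ##...## 
  ##...## 
  ##.@.## 
  ##...## 
  ###.### 
  ###.### 
   ##.##  

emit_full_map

##...##
##...##
##...##
##.@.##
##...##
###.###
###.###
 ##.## 
 ##.## 
 ##.## 
 ##.## 
 ##.## 

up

          
          
          
  ##...## 
  ##...## 
  ##.@.## 
  ##...## 
  ##...## 
  ###.### 
  ###.### 

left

          
          
          
   ##...##
   ##...##
   ##@..##
   ##...##
   ##...##
   ###.###
   ###.###


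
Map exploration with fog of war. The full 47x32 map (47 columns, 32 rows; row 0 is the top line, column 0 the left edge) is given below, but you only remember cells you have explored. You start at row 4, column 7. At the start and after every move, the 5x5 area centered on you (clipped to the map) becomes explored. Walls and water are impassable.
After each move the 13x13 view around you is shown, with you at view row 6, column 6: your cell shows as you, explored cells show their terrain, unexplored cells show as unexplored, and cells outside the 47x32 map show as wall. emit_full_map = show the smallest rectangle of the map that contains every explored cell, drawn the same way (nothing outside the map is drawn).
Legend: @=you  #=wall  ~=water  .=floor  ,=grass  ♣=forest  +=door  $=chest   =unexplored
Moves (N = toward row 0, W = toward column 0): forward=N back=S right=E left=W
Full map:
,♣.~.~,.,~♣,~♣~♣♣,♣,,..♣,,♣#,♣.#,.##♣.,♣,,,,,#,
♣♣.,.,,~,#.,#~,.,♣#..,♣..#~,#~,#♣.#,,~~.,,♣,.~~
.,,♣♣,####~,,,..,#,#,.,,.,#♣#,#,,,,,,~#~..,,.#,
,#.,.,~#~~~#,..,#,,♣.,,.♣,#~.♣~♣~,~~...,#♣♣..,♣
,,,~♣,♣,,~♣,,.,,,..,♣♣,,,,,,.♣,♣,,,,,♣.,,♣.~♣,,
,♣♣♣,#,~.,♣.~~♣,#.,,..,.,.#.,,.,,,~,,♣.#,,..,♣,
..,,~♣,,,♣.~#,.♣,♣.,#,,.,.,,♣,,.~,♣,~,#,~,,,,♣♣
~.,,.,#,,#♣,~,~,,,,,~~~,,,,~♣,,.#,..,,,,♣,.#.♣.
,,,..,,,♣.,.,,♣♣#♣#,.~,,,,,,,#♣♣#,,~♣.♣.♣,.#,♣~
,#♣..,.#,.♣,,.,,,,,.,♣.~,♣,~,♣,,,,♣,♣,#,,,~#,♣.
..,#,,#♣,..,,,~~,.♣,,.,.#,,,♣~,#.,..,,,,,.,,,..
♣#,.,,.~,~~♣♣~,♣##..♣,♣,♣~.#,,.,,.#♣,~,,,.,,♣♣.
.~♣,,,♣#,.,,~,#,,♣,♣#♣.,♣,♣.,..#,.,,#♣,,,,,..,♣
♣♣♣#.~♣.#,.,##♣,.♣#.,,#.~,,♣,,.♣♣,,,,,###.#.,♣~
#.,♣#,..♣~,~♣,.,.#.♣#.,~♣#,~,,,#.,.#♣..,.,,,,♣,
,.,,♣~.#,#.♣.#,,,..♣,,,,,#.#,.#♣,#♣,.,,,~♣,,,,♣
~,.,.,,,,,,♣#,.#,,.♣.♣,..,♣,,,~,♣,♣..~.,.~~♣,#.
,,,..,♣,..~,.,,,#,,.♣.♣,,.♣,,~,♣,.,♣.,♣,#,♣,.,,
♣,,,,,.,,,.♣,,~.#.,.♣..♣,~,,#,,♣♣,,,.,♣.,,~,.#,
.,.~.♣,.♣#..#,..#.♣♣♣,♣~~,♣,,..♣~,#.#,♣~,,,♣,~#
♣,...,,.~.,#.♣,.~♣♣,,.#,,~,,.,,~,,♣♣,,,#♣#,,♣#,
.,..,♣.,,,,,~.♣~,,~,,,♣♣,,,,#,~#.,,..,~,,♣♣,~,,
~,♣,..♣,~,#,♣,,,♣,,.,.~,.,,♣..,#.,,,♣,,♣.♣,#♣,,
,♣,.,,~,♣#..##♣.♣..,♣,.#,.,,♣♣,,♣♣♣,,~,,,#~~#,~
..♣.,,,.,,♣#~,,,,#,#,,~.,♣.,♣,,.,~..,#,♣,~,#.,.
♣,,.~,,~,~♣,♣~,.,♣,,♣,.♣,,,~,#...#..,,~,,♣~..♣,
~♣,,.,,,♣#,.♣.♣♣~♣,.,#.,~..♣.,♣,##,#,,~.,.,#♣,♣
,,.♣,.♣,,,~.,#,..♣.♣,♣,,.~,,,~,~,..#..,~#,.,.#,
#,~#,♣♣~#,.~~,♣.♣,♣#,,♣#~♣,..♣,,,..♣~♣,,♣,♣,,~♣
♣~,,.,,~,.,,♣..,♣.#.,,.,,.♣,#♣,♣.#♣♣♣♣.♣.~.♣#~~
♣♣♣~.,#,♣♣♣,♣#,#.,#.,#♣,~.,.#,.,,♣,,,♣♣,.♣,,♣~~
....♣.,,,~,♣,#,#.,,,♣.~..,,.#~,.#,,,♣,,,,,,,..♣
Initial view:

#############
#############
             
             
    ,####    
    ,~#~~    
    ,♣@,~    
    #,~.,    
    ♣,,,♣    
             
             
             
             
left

#############
#############
             
             
    ♣,####   
    .,~#~~   
    ♣,@,,~   
    ,#,~.,   
    ~♣,,,♣   
             
             
             
             

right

#############
#############
             
             
   ♣,####    
   .,~#~~    
   ♣,♣@,~    
   ,#,~.,    
   ~♣,,,♣    
             
             
             
             

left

#############
#############
             
             
    ♣,####   
    .,~#~~   
    ♣,@,,~   
    ,#,~.,   
    ~♣,,,♣   
             
             
             
             

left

#############
#############
#            
#            
#   ♣♣,####  
#   ,.,~#~~  
#   ~♣@♣,,~  
#   ♣,#,~.,  
#   ,~♣,,,♣  
#            
#            
#            
#            

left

#############
#############
##           
##           
##  ,♣♣,#### 
##  .,.,~#~~ 
##  ,~@,♣,,~ 
##  ♣♣,#,~., 
##  ,,~♣,,,♣ 
##           
##           
##           
##           

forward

#############
#############
#############
##           
##  .,.,,    
##  ,♣♣,#### 
##  .,@,~#~~ 
##  ,~♣,♣,,~ 
##  ♣♣,#,~., 
##  ,,~♣,,,♣ 
##           
##           
##           

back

#############
#############
##           
##  .,.,,    
##  ,♣♣,#### 
##  .,.,~#~~ 
##  ,~@,♣,,~ 
##  ♣♣,#,~., 
##  ,,~♣,,,♣ 
##           
##           
##           
##           

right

#############
#############
#            
#  .,.,,     
#  ,♣♣,####  
#  .,.,~#~~  
#  ,~♣@♣,,~  
#  ♣♣,#,~.,  
#  ,,~♣,,,♣  
#            
#            
#            
#            

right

#############
#############
             
  .,.,,      
  ,♣♣,####   
  .,.,~#~~   
  ,~♣,@,,~   
  ♣♣,#,~.,   
  ,,~♣,,,♣   
             
             
             
             

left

#############
#############
#            
#  .,.,,     
#  ,♣♣,####  
#  .,.,~#~~  
#  ,~♣@♣,,~  
#  ♣♣,#,~.,  
#  ,,~♣,,,♣  
#            
#            
#            
#            

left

#############
#############
##           
##  .,.,,    
##  ,♣♣,#### 
##  .,.,~#~~ 
##  ,~@,♣,,~ 
##  ♣♣,#,~., 
##  ,,~♣,,,♣ 
##           
##           
##           
##           


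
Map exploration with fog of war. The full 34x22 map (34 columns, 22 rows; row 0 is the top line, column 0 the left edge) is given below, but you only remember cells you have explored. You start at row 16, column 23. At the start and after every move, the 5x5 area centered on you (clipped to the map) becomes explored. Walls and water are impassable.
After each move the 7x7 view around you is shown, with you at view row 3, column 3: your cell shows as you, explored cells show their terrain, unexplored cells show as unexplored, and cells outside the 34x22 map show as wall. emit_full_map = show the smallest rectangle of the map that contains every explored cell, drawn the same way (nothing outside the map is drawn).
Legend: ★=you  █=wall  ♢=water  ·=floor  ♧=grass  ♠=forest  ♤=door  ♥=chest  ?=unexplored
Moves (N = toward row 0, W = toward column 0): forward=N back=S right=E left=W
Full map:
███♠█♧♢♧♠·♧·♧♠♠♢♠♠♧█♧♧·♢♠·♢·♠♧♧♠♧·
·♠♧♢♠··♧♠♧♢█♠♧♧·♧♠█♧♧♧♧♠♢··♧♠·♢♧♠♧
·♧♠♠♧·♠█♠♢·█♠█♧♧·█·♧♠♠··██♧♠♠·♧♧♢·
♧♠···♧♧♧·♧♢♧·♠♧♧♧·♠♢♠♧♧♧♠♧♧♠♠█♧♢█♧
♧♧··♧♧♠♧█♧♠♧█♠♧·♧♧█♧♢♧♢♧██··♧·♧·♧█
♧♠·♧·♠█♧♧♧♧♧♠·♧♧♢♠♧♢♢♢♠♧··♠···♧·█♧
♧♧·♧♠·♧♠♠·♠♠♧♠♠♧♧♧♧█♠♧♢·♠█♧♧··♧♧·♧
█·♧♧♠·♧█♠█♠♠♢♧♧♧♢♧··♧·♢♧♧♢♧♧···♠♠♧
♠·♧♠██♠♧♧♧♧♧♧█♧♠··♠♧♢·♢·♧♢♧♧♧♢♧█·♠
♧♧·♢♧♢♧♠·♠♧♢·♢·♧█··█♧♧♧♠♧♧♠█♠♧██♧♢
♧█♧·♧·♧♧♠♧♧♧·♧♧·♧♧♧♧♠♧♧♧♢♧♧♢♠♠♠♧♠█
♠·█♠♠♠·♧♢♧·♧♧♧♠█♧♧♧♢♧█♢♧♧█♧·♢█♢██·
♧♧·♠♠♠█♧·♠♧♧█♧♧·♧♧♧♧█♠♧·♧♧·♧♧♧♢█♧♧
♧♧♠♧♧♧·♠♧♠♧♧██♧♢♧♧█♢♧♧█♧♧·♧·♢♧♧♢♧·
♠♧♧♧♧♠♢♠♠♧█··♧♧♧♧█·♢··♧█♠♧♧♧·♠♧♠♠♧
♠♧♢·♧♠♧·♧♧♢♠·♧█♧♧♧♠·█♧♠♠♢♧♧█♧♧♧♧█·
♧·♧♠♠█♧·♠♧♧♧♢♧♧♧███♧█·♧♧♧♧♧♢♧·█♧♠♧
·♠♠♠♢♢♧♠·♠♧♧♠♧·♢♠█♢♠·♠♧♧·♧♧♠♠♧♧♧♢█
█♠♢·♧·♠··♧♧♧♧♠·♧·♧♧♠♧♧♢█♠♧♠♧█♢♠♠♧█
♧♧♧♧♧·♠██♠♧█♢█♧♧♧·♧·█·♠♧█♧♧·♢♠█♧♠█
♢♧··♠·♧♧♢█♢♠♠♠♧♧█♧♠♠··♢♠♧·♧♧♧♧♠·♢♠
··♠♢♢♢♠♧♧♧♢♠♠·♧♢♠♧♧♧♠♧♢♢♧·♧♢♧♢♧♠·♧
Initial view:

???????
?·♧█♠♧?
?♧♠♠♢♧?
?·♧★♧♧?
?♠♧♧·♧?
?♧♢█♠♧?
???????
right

???????
·♧█♠♧♧?
♧♠♠♢♧♧?
·♧♧★♧♧?
♠♧♧·♧♧?
♧♢█♠♧♠?
???????

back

·♧█♠♧♧?
♧♠♠♢♧♧?
·♧♧♧♧♧?
♠♧♧★♧♧?
♧♢█♠♧♠?
?♠♧█♧♧?
???????

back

♧♠♠♢♧♧?
·♧♧♧♧♧?
♠♧♧·♧♧?
♧♢█★♧♠?
?♠♧█♧♧?
?♢♠♧·♧?
???????

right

♠♠♢♧♧??
♧♧♧♧♧♢?
♧♧·♧♧♠?
♢█♠★♠♧?
♠♧█♧♧·?
♢♠♧·♧♧?
???????

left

♧♠♠♢♧♧?
·♧♧♧♧♧♢
♠♧♧·♧♧♠
♧♢█★♧♠♧
?♠♧█♧♧·
?♢♠♧·♧♧
???????

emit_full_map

·♧█♠♧♧?
♧♠♠♢♧♧?
·♧♧♧♧♧♢
♠♧♧·♧♧♠
♧♢█★♧♠♧
?♠♧█♧♧·
?♢♠♧·♧♧

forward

·♧█♠♧♧?
♧♠♠♢♧♧?
·♧♧♧♧♧♢
♠♧♧★♧♧♠
♧♢█♠♧♠♧
?♠♧█♧♧·
?♢♠♧·♧♧

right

♧█♠♧♧??
♠♠♢♧♧█?
♧♧♧♧♧♢?
♧♧·★♧♠?
♢█♠♧♠♧?
♠♧█♧♧·?
♢♠♧·♧♧?

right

█♠♧♧???
♠♢♧♧█♧?
♧♧♧♧♢♧?
♧·♧★♠♠?
█♠♧♠♧█?
♧█♧♧·♢?
♠♧·♧♧??

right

♠♧♧????
♢♧♧█♧♧?
♧♧♧♢♧·?
·♧♧★♠♧?
♠♧♠♧█♢?
█♧♧·♢♠?
♧·♧♧???

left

█♠♧♧???
♠♢♧♧█♧♧
♧♧♧♧♢♧·
♧·♧★♠♠♧
█♠♧♠♧█♢
♧█♧♧·♢♠
♠♧·♧♧??

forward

???????
█♠♧♧♧·?
♠♢♧♧█♧♧
♧♧♧★♢♧·
♧·♧♧♠♠♧
█♠♧♠♧█♢
♧█♧♧·♢♠

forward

???????
?♧·♧·♢?
█♠♧♧♧·?
♠♢♧★█♧♧
♧♧♧♧♢♧·
♧·♧♧♠♠♧
█♠♧♠♧█♢

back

?♧·♧·♢?
█♠♧♧♧·?
♠♢♧♧█♧♧
♧♧♧★♢♧·
♧·♧♧♠♠♧
█♠♧♠♧█♢
♧█♧♧·♢♠

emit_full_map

???♧·♧·♢?
·♧█♠♧♧♧·?
♧♠♠♢♧♧█♧♧
·♧♧♧♧★♢♧·
♠♧♧·♧♧♠♠♧
♧♢█♠♧♠♧█♢
?♠♧█♧♧·♢♠
?♢♠♧·♧♧??

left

??♧·♧·♢
♧█♠♧♧♧·
♠♠♢♧♧█♧
♧♧♧★♧♢♧
♧♧·♧♧♠♠
♢█♠♧♠♧█
♠♧█♧♧·♢

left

???♧·♧·
·♧█♠♧♧♧
♧♠♠♢♧♧█
·♧♧★♧♧♢
♠♧♧·♧♧♠
♧♢█♠♧♠♧
?♠♧█♧♧·

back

·♧█♠♧♧♧
♧♠♠♢♧♧█
·♧♧♧♧♧♢
♠♧♧★♧♧♠
♧♢█♠♧♠♧
?♠♧█♧♧·
?♢♠♧·♧♧

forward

???♧·♧·
·♧█♠♧♧♧
♧♠♠♢♧♧█
·♧♧★♧♧♢
♠♧♧·♧♧♠
♧♢█♠♧♠♧
?♠♧█♧♧·

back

·♧█♠♧♧♧
♧♠♠♢♧♧█
·♧♧♧♧♧♢
♠♧♧★♧♧♠
♧♢█♠♧♠♧
?♠♧█♧♧·
?♢♠♧·♧♧

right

♧█♠♧♧♧·
♠♠♢♧♧█♧
♧♧♧♧♧♢♧
♧♧·★♧♠♠
♢█♠♧♠♧█
♠♧█♧♧·♢
♢♠♧·♧♧?

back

♠♠♢♧♧█♧
♧♧♧♧♧♢♧
♧♧·♧♧♠♠
♢█♠★♠♧█
♠♧█♧♧·♢
♢♠♧·♧♧?
???????

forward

♧█♠♧♧♧·
♠♠♢♧♧█♧
♧♧♧♧♧♢♧
♧♧·★♧♠♠
♢█♠♧♠♧█
♠♧█♧♧·♢
♢♠♧·♧♧?

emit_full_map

???♧·♧·♢?
·♧█♠♧♧♧·?
♧♠♠♢♧♧█♧♧
·♧♧♧♧♧♢♧·
♠♧♧·★♧♠♠♧
♧♢█♠♧♠♧█♢
?♠♧█♧♧·♢♠
?♢♠♧·♧♧??

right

█♠♧♧♧·?
♠♢♧♧█♧♧
♧♧♧♧♢♧·
♧·♧★♠♠♧
█♠♧♠♧█♢
♧█♧♧·♢♠
♠♧·♧♧??

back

♠♢♧♧█♧♧
♧♧♧♧♢♧·
♧·♧♧♠♠♧
█♠♧★♧█♢
♧█♧♧·♢♠
♠♧·♧♧♧?
???????

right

♢♧♧█♧♧?
♧♧♧♢♧·?
·♧♧♠♠♧?
♠♧♠★█♢?
█♧♧·♢♠?
♧·♧♧♧♧?
???????

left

♠♢♧♧█♧♧
♧♧♧♧♢♧·
♧·♧♧♠♠♧
█♠♧★♧█♢
♧█♧♧·♢♠
♠♧·♧♧♧♧
???????

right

♢♧♧█♧♧?
♧♧♧♢♧·?
·♧♧♠♠♧?
♠♧♠★█♢?
█♧♧·♢♠?
♧·♧♧♧♧?
???????

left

♠♢♧♧█♧♧
♧♧♧♧♢♧·
♧·♧♧♠♠♧
█♠♧★♧█♢
♧█♧♧·♢♠
♠♧·♧♧♧♧
???????

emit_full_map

???♧·♧·♢?
·♧█♠♧♧♧·?
♧♠♠♢♧♧█♧♧
·♧♧♧♧♧♢♧·
♠♧♧·♧♧♠♠♧
♧♢█♠♧★♧█♢
?♠♧█♧♧·♢♠
?♢♠♧·♧♧♧♧

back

♧♧♧♧♢♧·
♧·♧♧♠♠♧
█♠♧♠♧█♢
♧█♧★·♢♠
♠♧·♧♧♧♧
?♧·♧♢♧?
███████

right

♧♧♧♢♧·?
·♧♧♠♠♧?
♠♧♠♧█♢?
█♧♧★♢♠?
♧·♧♧♧♧?
♧·♧♢♧♢?
███████

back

·♧♧♠♠♧?
♠♧♠♧█♢?
█♧♧·♢♠?
♧·♧★♧♧?
♧·♧♢♧♢?
███████
███████

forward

♧♧♧♢♧·?
·♧♧♠♠♧?
♠♧♠♧█♢?
█♧♧★♢♠?
♧·♧♧♧♧?
♧·♧♢♧♢?
███████

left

♧♧♧♧♢♧·
♧·♧♧♠♠♧
█♠♧♠♧█♢
♧█♧★·♢♠
♠♧·♧♧♧♧
?♧·♧♢♧♢
███████

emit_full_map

???♧·♧·♢?
·♧█♠♧♧♧·?
♧♠♠♢♧♧█♧♧
·♧♧♧♧♧♢♧·
♠♧♧·♧♧♠♠♧
♧♢█♠♧♠♧█♢
?♠♧█♧★·♢♠
?♢♠♧·♧♧♧♧
???♧·♧♢♧♢


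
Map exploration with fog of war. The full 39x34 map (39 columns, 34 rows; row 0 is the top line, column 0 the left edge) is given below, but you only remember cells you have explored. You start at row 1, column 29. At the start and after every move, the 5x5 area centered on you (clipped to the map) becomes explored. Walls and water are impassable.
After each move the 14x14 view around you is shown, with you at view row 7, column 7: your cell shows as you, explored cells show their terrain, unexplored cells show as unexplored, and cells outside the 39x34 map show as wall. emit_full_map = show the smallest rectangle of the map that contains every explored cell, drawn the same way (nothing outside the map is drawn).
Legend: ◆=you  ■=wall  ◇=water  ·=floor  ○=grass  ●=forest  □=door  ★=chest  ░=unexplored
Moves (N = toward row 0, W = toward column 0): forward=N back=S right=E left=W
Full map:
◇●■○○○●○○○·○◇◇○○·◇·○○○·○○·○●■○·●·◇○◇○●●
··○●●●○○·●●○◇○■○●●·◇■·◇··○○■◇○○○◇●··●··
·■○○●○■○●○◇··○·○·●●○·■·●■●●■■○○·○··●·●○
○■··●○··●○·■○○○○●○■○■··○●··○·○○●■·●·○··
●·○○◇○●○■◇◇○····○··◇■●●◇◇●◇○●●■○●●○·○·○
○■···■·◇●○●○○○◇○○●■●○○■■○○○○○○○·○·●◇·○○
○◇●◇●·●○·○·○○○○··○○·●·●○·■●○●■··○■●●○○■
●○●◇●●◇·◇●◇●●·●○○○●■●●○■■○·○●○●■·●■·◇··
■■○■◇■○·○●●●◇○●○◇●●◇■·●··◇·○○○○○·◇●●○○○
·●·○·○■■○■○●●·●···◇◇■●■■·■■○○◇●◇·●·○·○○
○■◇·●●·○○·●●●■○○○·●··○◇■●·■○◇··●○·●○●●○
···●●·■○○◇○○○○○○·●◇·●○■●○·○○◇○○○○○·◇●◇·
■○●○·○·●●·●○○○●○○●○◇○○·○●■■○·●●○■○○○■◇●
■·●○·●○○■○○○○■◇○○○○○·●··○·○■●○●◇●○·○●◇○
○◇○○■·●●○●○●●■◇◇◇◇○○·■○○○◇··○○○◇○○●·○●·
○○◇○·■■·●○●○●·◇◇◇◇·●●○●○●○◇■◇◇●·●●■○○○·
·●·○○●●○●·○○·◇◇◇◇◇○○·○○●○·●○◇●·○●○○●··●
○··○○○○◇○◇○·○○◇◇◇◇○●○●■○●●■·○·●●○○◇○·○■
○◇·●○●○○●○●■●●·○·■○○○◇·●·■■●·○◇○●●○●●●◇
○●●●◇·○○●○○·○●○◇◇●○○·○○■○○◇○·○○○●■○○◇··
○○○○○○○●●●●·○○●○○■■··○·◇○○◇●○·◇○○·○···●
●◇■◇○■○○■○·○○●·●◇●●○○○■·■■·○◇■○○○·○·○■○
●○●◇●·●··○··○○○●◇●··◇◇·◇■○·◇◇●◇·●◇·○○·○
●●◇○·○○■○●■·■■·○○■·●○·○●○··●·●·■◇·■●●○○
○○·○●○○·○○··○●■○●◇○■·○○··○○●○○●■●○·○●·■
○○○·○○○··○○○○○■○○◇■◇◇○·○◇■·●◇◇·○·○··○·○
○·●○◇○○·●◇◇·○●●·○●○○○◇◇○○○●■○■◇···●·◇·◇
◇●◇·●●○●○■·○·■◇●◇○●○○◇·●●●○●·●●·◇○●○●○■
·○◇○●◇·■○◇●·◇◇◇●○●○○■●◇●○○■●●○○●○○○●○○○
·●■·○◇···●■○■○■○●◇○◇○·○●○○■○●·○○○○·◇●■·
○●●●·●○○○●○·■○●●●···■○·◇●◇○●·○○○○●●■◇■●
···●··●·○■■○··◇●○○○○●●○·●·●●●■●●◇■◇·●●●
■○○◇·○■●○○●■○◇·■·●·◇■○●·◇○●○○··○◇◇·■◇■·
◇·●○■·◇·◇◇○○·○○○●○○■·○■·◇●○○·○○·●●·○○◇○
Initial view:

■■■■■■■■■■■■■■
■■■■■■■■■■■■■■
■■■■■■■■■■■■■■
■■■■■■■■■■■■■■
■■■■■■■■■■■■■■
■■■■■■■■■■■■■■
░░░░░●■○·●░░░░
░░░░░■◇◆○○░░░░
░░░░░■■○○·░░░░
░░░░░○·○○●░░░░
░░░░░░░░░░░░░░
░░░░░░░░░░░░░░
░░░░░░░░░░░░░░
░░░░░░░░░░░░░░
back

■■■■■■■■■■■■■■
■■■■■■■■■■■■■■
■■■■■■■■■■■■■■
■■■■■■■■■■■■■■
■■■■■■■■■■■■■■
░░░░░●■○·●░░░░
░░░░░■◇○○○░░░░
░░░░░■■◆○·░░░░
░░░░░○·○○●░░░░
░░░░░○●●■○░░░░
░░░░░░░░░░░░░░
░░░░░░░░░░░░░░
░░░░░░░░░░░░░░
░░░░░░░░░░░░░░

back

■■■■■■■■■■■■■■
■■■■■■■■■■■■■■
■■■■■■■■■■■■■■
■■■■■■■■■■■■■■
░░░░░●■○·●░░░░
░░░░░■◇○○○░░░░
░░░░░■■○○·░░░░
░░░░░○·◆○●░░░░
░░░░░○●●■○░░░░
░░░░░○○○○·░░░░
░░░░░░░░░░░░░░
░░░░░░░░░░░░░░
░░░░░░░░░░░░░░
░░░░░░░░░░░░░░

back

■■■■■■■■■■■■■■
■■■■■■■■■■■■■■
■■■■■■■■■■■■■■
░░░░░●■○·●░░░░
░░░░░■◇○○○░░░░
░░░░░■■○○·░░░░
░░░░░○·○○●░░░░
░░░░░○●◆■○░░░░
░░░░░○○○○·░░░░
░░░░░○●■··░░░░
░░░░░░░░░░░░░░
░░░░░░░░░░░░░░
░░░░░░░░░░░░░░
░░░░░░░░░░░░░░

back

■■■■■■■■■■■■■■
■■■■■■■■■■■■■■
░░░░░●■○·●░░░░
░░░░░■◇○○○░░░░
░░░░░■■○○·░░░░
░░░░░○·○○●░░░░
░░░░░○●●■○░░░░
░░░░░○○◆○·░░░░
░░░░░○●■··░░░░
░░░░░○●○●■░░░░
░░░░░░░░░░░░░░
░░░░░░░░░░░░░░
░░░░░░░░░░░░░░
░░░░░░░░░░░░░░

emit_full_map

●■○·●
■◇○○○
■■○○·
○·○○●
○●●■○
○○◆○·
○●■··
○●○●■

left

■■■■■■■■■■■■■■
■■■■■■■■■■■■■■
░░░░░░●■○·●░░░
░░░░░░■◇○○○░░░
░░░░░░■■○○·░░░
░░░░░·○·○○●░░░
░░░░░◇○●●■○░░░
░░░░░○○◆○○·░░░
░░░░░●○●■··░░░
░░░░░·○●○●■░░░
░░░░░░░░░░░░░░
░░░░░░░░░░░░░░
░░░░░░░░░░░░░░
░░░░░░░░░░░░░░

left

■■■■■■■■■■■■■■
■■■■■■■■■■■■■■
░░░░░░░●■○·●░░
░░░░░░░■◇○○○░░
░░░░░░░■■○○·░░
░░░░░··○·○○●░░
░░░░░●◇○●●■○░░
░░░░░○○◆○○○·░░
░░░░░■●○●■··░░
░░░░░○·○●○●■░░
░░░░░░░░░░░░░░
░░░░░░░░░░░░░░
░░░░░░░░░░░░░░
░░░░░░░░░░░░░░

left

■■■■■■■■■■■■■■
■■■■■■■■■■■■■■
░░░░░░░░●■○·●░
░░░░░░░░■◇○○○░
░░░░░░░░■■○○·░
░░░░░●··○·○○●░
░░░░░◇●◇○●●■○░
░░░░░○○◆○○○○·░
░░░░░·■●○●■··░
░░░░░■○·○●○●■░
░░░░░░░░░░░░░░
░░░░░░░░░░░░░░
░░░░░░░░░░░░░░
░░░░░░░░░░░░░░

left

■■■■■■■■■■■■■■
■■■■■■■■■■■■■■
░░░░░░░░░●■○·●
░░░░░░░░░■◇○○○
░░░░░░░░░■■○○·
░░░░░○●··○·○○●
░░░░░◇◇●◇○●●■○
░░░░░■○◆○○○○○·
░░░░░○·■●○●■··
░░░░░■■○·○●○●■
░░░░░░░░░░░░░░
░░░░░░░░░░░░░░
░░░░░░░░░░░░░░
░░░░░░░░░░░░░░

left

■■■■■■■■■■■■■■
■■■■■■■■■■■■■■
░░░░░░░░░░●■○·
░░░░░░░░░░■◇○○
░░░░░░░░░░■■○○
░░░░░·○●··○·○○
░░░░░●◇◇●◇○●●■
░░░░░■■◆○○○○○○
░░░░░●○·■●○●■·
░░░░░○■■○·○●○●
░░░░░░░░░░░░░░
░░░░░░░░░░░░░░
░░░░░░░░░░░░░░
░░░░░░░░░░░░░░

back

■■■■■■■■■■■■■■
░░░░░░░░░░●■○·
░░░░░░░░░░■◇○○
░░░░░░░░░░■■○○
░░░░░·○●··○·○○
░░░░░●◇◇●◇○●●■
░░░░░■■○○○○○○○
░░░░░●○◆■●○●■·
░░░░░○■■○·○●○●
░░░░░●··◇·░░░░
░░░░░░░░░░░░░░
░░░░░░░░░░░░░░
░░░░░░░░░░░░░░
░░░░░░░░░░░░░░

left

■■■■■■■■■■■■■■
░░░░░░░░░░░●■○
░░░░░░░░░░░■◇○
░░░░░░░░░░░■■○
░░░░░░·○●··○·○
░░░░░●●◇◇●◇○●●
░░░░░○■■○○○○○○
░░░░░·●◆·■●○●■
░░░░░●○■■○·○●○
░░░░░·●··◇·░░░
░░░░░░░░░░░░░░
░░░░░░░░░░░░░░
░░░░░░░░░░░░░░
░░░░░░░░░░░░░░

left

■■■■■■■■■■■■■■
░░░░░░░░░░░░●■
░░░░░░░░░░░░■◇
░░░░░░░░░░░░■■
░░░░░░░·○●··○·
░░░░░■●●◇◇●◇○●
░░░░░○○■■○○○○○
░░░░░●·◆○·■●○●
░░░░░●●○■■○·○●
░░░░░■·●··◇·░░
░░░░░░░░░░░░░░
░░░░░░░░░░░░░░
░░░░░░░░░░░░░░
░░░░░░░░░░░░░░

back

░░░░░░░░░░░░●■
░░░░░░░░░░░░■◇
░░░░░░░░░░░░■■
░░░░░░░·○●··○·
░░░░░■●●◇◇●◇○●
░░░░░○○■■○○○○○
░░░░░●·●○·■●○●
░░░░░●●◆■■○·○●
░░░░░■·●··◇·░░
░░░░░■●■■·░░░░
░░░░░░░░░░░░░░
░░░░░░░░░░░░░░
░░░░░░░░░░░░░░
░░░░░░░░░░░░░░

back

░░░░░░░░░░░░■◇
░░░░░░░░░░░░■■
░░░░░░░·○●··○·
░░░░░■●●◇◇●◇○●
░░░░░○○■■○○○○○
░░░░░●·●○·■●○●
░░░░░●●○■■○·○●
░░░░░■·◆··◇·░░
░░░░░■●■■·░░░░
░░░░░·○◇■●░░░░
░░░░░░░░░░░░░░
░░░░░░░░░░░░░░
░░░░░░░░░░░░░░
░░░░░░░░░░░░░░

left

░░░░░░░░░░░░░■
░░░░░░░░░░░░░■
░░░░░░░░·○●··○
░░░░░░■●●◇◇●◇○
░░░░░░○○■■○○○○
░░░░░·●·●○·■●○
░░░░░■●●○■■○·○
░░░░░◇■◆●··◇·░
░░░░░◇■●■■·░░░
░░░░░··○◇■●░░░
░░░░░░░░░░░░░░
░░░░░░░░░░░░░░
░░░░░░░░░░░░░░
░░░░░░░░░░░░░░

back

░░░░░░░░░░░░░■
░░░░░░░░·○●··○
░░░░░░■●●◇◇●◇○
░░░░░░○○■■○○○○
░░░░░·●·●○·■●○
░░░░░■●●○■■○·○
░░░░░◇■·●··◇·░
░░░░░◇■◆■■·░░░
░░░░░··○◇■●░░░
░░░░░·●○■●░░░░
░░░░░░░░░░░░░░
░░░░░░░░░░░░░░
░░░░░░░░░░░░░░
░░░░░░░░░░░░░░

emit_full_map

░░░░░░░░●■○·●
░░░░░░░░■◇○○○
░░░░░░░░■■○○·
░░░·○●··○·○○●
░■●●◇◇●◇○●●■○
░○○■■○○○○○○○·
·●·●○·■●○●■··
■●●○■■○·○●○●■
◇■·●··◇·░░░░░
◇■◆■■·░░░░░░░
··○◇■●░░░░░░░
·●○■●░░░░░░░░

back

░░░░░░░░·○●··○
░░░░░░■●●◇◇●◇○
░░░░░░○○■■○○○○
░░░░░·●·●○·■●○
░░░░░■●●○■■○·○
░░░░░◇■·●··◇·░
░░░░░◇■●■■·░░░
░░░░░··◆◇■●░░░
░░░░░·●○■●░░░░
░░░░░◇○○·○░░░░
░░░░░░░░░░░░░░
░░░░░░░░░░░░░░
░░░░░░░░░░░░░░
░░░░░░░░░░░░░░

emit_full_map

░░░░░░░░●■○·●
░░░░░░░░■◇○○○
░░░░░░░░■■○○·
░░░·○●··○·○○●
░■●●◇◇●◇○●●■○
░○○■■○○○○○○○·
·●·●○·■●○●■··
■●●○■■○·○●○●■
◇■·●··◇·░░░░░
◇■●■■·░░░░░░░
··◆◇■●░░░░░░░
·●○■●░░░░░░░░
◇○○·○░░░░░░░░
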